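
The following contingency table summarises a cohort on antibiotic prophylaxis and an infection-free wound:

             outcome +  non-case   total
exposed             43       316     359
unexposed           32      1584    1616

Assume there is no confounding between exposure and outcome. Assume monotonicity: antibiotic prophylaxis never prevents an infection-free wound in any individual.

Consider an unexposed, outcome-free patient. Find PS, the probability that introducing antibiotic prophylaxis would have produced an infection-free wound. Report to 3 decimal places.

PS ≈ 0.102

p₁ = P(outcome | exposed) = 43/359 = 0.11978
p₀ = P(outcome | unexposed) = 32/1616 = 0.019802
Under exogeneity and monotonicity, PS = (p₁ − p₀)/(1 − p₀).
PS = (0.11978 − 0.019802) / 0.9802 ≈ 0.1020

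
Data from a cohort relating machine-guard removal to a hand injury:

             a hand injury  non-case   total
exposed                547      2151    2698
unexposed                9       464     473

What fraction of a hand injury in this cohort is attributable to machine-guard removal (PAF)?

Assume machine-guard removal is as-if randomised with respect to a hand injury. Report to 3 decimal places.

PAF ≈ 0.891

p₁ = P(outcome | exposed) = 547/2698 = 0.20274
p₀ = P(outcome | unexposed) = 9/473 = 0.019027
Exposure prevalence π = 2698/3171 = 0.85084; overall risk P(Y=1) = 0.17534.
Under exogeneity, PAF = [P(Y=1) − p₀]/P(Y=1).
PAF = (0.17534 − 0.019027) / 0.17534 ≈ 0.8915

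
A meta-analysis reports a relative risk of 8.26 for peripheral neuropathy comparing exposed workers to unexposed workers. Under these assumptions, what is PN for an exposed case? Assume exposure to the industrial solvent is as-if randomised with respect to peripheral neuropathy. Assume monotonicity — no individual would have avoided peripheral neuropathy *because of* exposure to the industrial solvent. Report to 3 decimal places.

Under exogeneity and monotonicity, PN = (RR − 1) / RR = 1 − 1/RR.
PN = (8.26 − 1) / 8.26 = 7.26 / 8.26 ≈ 0.8789

PN ≈ 0.879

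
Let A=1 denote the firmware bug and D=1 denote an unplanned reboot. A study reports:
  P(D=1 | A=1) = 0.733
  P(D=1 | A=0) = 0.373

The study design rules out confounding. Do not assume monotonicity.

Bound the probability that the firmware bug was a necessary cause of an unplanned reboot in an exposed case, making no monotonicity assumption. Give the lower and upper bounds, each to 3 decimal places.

0.491 ≤ PN ≤ 0.855

Let p₁ = 0.733, p₀ = 0.373.
Under exogeneity alone the bounds on PN are max{0,(p₁−p₀)/p₁} ≤ PN ≤ min{1,(1−p₀)/p₁}.
  lower = (p₁ − p₀)/p₁ = 0.36 / 0.733 ≈ 0.4911
  upper = min{1, (1 − p₀)/p₁} = 0.627 / 0.733 ≈ 0.8554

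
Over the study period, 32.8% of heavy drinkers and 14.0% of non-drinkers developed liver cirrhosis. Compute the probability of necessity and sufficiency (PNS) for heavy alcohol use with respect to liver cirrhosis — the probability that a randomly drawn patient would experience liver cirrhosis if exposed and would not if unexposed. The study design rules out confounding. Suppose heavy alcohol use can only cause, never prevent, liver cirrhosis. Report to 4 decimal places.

p₁ = 0.328, p₀ = 0.14.
Under exogeneity and monotonicity, PNS = p₁ − p₀.
PNS = 0.328 − 0.14 = 0.188

PNS ≈ 0.1880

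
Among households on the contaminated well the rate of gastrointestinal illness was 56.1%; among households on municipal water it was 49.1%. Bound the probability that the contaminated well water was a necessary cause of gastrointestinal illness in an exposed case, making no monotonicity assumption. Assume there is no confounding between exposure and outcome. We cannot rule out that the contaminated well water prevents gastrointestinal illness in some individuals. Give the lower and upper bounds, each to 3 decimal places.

p₁ = 0.561, p₀ = 0.491.
Under exogeneity alone the bounds on PN are max{0,(p₁−p₀)/p₁} ≤ PN ≤ min{1,(1−p₀)/p₁}.
  lower = (p₁ − p₀)/p₁ = 0.07 / 0.561 ≈ 0.1248
  upper = min{1, (1 − p₀)/p₁} = 0.509 / 0.561 ≈ 0.9073

0.125 ≤ PN ≤ 0.907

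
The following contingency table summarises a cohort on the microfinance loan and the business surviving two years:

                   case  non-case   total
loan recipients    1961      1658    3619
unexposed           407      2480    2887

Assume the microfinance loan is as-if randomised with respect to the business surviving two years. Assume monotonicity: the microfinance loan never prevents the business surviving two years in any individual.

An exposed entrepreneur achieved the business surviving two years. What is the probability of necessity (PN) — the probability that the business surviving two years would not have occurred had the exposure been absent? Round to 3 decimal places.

PN ≈ 0.740

p₁ = P(outcome | exposed) = 1961/3619 = 0.54186
p₀ = P(outcome | unexposed) = 407/2887 = 0.14098
Under exogeneity and monotonicity, PN = (p₁ − p₀)/p₁.
PN = (0.54186 − 0.14098) / 0.54186 ≈ 0.7398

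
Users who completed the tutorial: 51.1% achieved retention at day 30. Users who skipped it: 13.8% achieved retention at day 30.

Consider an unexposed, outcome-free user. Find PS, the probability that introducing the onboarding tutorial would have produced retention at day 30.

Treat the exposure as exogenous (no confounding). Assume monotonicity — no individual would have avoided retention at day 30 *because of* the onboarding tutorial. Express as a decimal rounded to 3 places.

p₁ = 0.511, p₀ = 0.138.
Under exogeneity and monotonicity, PS = (p₁ − p₀) / (1 − p₀).
PS = (0.511 − 0.138) / (1 − 0.138) = 0.373 / 0.862 ≈ 0.4327

PS ≈ 0.433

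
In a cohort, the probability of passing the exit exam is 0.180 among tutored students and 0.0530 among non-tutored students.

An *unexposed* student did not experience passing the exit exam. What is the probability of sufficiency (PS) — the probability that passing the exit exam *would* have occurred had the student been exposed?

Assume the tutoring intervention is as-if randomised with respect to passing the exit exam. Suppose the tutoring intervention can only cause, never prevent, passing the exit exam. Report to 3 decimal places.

PS ≈ 0.134

Let p₁ = 0.18, p₀ = 0.053.
Under exogeneity and monotonicity, PS = (p₁ − p₀) / (1 − p₀).
PS = (0.18 − 0.053) / (1 − 0.053) = 0.127 / 0.947 ≈ 0.1341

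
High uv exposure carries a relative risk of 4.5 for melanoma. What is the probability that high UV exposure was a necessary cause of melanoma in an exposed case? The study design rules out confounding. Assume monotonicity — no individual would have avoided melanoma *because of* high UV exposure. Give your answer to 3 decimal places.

Under exogeneity and monotonicity, PN = (RR − 1) / RR = 1 − 1/RR.
PN = (4.5 − 1) / 4.5 = 3.5 / 4.5 ≈ 0.7778

PN ≈ 0.778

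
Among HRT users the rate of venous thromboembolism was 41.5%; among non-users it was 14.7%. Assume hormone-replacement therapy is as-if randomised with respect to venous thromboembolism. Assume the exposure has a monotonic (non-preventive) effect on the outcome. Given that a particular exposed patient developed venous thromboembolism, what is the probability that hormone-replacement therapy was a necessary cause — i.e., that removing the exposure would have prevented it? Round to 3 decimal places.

PN ≈ 0.646

p₁ = 0.415, p₀ = 0.147.
Under exogeneity and monotonicity, PN = (p₁ − p₀) / p₁.
PN = (0.415 − 0.147) / 0.415 = 0.268 / 0.415 ≈ 0.6458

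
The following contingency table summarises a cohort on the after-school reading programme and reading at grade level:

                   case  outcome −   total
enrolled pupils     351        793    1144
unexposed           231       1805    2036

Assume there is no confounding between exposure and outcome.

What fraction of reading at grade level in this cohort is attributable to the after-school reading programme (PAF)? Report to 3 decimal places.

PAF ≈ 0.380

p₁ = P(outcome | exposed) = 351/1144 = 0.30682
p₀ = P(outcome | unexposed) = 231/2036 = 0.11346
Exposure prevalence π = 1144/3180 = 0.35975; overall risk P(Y=1) = 0.18302.
Under exogeneity, PAF = [P(Y=1) − p₀]/P(Y=1).
PAF = (0.18302 − 0.11346) / 0.18302 ≈ 0.3801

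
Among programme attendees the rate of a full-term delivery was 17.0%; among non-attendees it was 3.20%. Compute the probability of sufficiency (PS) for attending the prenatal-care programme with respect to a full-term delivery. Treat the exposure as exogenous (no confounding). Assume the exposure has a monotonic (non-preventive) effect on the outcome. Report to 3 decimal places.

p₁ = 0.17, p₀ = 0.032.
Under exogeneity and monotonicity, PS = (p₁ − p₀) / (1 − p₀).
PS = (0.17 − 0.032) / (1 − 0.032) = 0.138 / 0.968 ≈ 0.1426

PS ≈ 0.143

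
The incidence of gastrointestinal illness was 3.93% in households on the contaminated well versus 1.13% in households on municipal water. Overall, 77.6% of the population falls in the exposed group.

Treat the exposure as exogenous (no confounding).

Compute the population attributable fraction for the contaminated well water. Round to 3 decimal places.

p₁ = 0.0393, p₀ = 0.0113.
Overall risk P(Y=1) = π·p₁ + (1−π)·p₀ = 0.776×0.0393 + 0.224×0.0113 = 0.033028.
Under exogeneity, PAF = [P(Y=1) − p₀] / P(Y=1).
PAF = (0.033028 − 0.0113) / 0.033028 ≈ 0.6579

PAF ≈ 0.658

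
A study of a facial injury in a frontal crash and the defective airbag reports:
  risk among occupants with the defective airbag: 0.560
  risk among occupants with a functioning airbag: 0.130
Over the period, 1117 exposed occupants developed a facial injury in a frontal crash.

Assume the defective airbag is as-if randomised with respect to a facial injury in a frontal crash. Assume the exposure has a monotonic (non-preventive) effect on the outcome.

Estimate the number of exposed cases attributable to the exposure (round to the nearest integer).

Let p₁ = 0.56, p₀ = 0.13.
PN = (p₁ − p₀)/p₁ = (0.56 − 0.13) / 0.56 ≈ 0.76786.
Attributable cases ≈ PN × (exposed cases) = 0.76786 × 1117 ≈ 857.70.

about 858 cases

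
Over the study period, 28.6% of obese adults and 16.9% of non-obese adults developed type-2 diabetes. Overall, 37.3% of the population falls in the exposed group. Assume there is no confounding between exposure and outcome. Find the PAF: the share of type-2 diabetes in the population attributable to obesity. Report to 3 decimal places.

p₁ = 0.286, p₀ = 0.169.
Overall risk P(Y=1) = π·p₁ + (1−π)·p₀ = 0.373×0.286 + 0.627×0.169 = 0.21264.
Under exogeneity, PAF = [P(Y=1) − p₀] / P(Y=1).
PAF = (0.21264 − 0.169) / 0.21264 ≈ 0.2052

PAF ≈ 0.205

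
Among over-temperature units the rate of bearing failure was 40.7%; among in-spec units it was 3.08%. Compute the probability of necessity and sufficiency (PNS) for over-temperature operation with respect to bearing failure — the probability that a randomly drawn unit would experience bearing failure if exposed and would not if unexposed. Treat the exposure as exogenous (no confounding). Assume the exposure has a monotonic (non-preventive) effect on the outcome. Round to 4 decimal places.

PNS ≈ 0.3762

p₁ = 0.407, p₀ = 0.0308.
Under exogeneity and monotonicity, PNS = p₁ − p₀.
PNS = 0.407 − 0.0308 = 0.3762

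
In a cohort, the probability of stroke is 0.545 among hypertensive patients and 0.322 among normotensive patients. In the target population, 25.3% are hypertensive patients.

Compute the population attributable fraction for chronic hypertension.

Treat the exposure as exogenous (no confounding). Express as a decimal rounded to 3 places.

Let p₁ = 0.545, p₀ = 0.322.
Overall risk P(Y=1) = π·p₁ + (1−π)·p₀ = 0.253×0.545 + 0.747×0.322 = 0.37842.
Under exogeneity, PAF = [P(Y=1) − p₀] / P(Y=1).
PAF = (0.37842 − 0.322) / 0.37842 ≈ 0.1491

PAF ≈ 0.149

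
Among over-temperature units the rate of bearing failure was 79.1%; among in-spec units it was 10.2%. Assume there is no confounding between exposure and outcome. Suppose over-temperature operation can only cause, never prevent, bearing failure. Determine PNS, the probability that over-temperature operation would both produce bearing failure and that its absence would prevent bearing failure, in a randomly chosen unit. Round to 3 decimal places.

PNS ≈ 0.689

p₁ = 0.791, p₀ = 0.102.
Under exogeneity and monotonicity, PNS = p₁ − p₀.
PNS = 0.791 − 0.102 = 0.689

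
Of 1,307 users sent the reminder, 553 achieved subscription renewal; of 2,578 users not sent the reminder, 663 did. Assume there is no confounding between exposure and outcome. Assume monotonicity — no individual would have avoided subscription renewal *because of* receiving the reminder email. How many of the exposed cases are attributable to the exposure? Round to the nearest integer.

p₁ = P(outcome | exposed) = 553/1307 = 0.42311
p₀ = P(outcome | unexposed) = 663/2578 = 0.25718
PN = (p₁ − p₀)/p₁ = (0.42311 − 0.25718) / 0.42311 ≈ 0.39217.
Attributable cases ≈ PN × (exposed cases) = 0.39217 × 553 ≈ 216.87.

about 217 cases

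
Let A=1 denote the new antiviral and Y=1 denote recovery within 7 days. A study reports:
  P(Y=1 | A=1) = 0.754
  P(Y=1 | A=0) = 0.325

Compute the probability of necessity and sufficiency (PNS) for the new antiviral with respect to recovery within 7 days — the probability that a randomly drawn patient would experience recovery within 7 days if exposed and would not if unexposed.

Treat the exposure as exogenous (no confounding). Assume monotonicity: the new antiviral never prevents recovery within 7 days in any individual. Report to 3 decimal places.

PNS ≈ 0.429

Let p₁ = 0.754, p₀ = 0.325.
Under exogeneity and monotonicity, PNS = p₁ − p₀.
PNS = 0.754 − 0.325 = 0.429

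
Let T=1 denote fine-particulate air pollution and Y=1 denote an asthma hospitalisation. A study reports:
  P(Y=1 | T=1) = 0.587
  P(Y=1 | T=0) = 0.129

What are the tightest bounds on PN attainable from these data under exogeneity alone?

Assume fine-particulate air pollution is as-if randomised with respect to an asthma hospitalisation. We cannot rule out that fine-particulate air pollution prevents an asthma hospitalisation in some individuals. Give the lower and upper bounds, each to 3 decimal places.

0.780 ≤ PN ≤ 1.000

Let p₁ = 0.587, p₀ = 0.129.
Under exogeneity alone the bounds on PN are max{0,(p₁−p₀)/p₁} ≤ PN ≤ min{1,(1−p₀)/p₁}.
  lower = (p₁ − p₀)/p₁ = 0.458 / 0.587 ≈ 0.7802
  upper = min{1, (1 − p₀)/p₁} = 0.871 / 0.587 ≈ 1.4838 → capped at 1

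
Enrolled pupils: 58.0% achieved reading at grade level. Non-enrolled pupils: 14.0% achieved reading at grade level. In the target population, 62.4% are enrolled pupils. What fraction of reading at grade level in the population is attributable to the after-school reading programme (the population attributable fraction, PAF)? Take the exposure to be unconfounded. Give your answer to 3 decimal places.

PAF ≈ 0.662

p₁ = 0.58, p₀ = 0.14.
Overall risk P(Y=1) = π·p₁ + (1−π)·p₀ = 0.624×0.58 + 0.376×0.14 = 0.41456.
Under exogeneity, PAF = [P(Y=1) − p₀] / P(Y=1).
PAF = (0.41456 − 0.14) / 0.41456 ≈ 0.6623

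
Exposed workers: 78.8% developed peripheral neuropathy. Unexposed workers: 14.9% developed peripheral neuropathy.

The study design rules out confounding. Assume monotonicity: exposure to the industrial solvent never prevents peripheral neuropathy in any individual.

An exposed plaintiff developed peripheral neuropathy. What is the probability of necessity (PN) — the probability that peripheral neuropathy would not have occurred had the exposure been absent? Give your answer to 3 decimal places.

p₁ = 0.788, p₀ = 0.149.
Under exogeneity and monotonicity, PN = (p₁ − p₀) / p₁.
PN = (0.788 − 0.149) / 0.788 = 0.639 / 0.788 ≈ 0.8109

PN ≈ 0.811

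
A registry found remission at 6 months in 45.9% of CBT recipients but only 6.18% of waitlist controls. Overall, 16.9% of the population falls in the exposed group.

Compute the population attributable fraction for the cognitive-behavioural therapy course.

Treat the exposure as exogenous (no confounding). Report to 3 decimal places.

PAF ≈ 0.521

p₁ = 0.459, p₀ = 0.0618.
Overall risk P(Y=1) = π·p₁ + (1−π)·p₀ = 0.169×0.459 + 0.831×0.0618 = 0.12893.
Under exogeneity, PAF = [P(Y=1) − p₀] / P(Y=1).
PAF = (0.12893 − 0.0618) / 0.12893 ≈ 0.5207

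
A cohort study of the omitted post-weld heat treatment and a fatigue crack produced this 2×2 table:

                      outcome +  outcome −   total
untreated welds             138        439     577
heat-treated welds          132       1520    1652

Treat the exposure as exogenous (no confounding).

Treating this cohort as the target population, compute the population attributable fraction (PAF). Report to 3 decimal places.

PAF ≈ 0.340

p₁ = P(outcome | exposed) = 138/577 = 0.23917
p₀ = P(outcome | unexposed) = 132/1652 = 0.079903
Exposure prevalence π = 577/2229 = 0.25886; overall risk P(Y=1) = 0.12113.
Under exogeneity, PAF = [P(Y=1) − p₀]/P(Y=1).
PAF = (0.12113 − 0.079903) / 0.12113 ≈ 0.3404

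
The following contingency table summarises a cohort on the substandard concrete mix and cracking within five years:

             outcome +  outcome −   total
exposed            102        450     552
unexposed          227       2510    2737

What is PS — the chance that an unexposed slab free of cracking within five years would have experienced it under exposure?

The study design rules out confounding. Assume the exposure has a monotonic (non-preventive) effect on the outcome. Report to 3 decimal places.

p₁ = P(outcome | exposed) = 102/552 = 0.18478
p₀ = P(outcome | unexposed) = 227/2737 = 0.082938
Under exogeneity and monotonicity, PS = (p₁ − p₀)/(1 − p₀).
PS = (0.18478 − 0.082938) / 0.91706 ≈ 0.1111

PS ≈ 0.111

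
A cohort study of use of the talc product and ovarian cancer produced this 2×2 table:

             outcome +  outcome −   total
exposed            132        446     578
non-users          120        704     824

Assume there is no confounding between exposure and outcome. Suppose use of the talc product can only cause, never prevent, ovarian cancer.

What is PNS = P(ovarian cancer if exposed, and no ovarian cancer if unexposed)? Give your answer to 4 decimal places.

p₁ = P(outcome | exposed) = 132/578 = 0.22837
p₀ = P(outcome | unexposed) = 120/824 = 0.14563
Under exogeneity and monotonicity, PNS = p₁ − p₀.
PNS = 0.22837 − 0.14563 = 0.082743

PNS ≈ 0.0827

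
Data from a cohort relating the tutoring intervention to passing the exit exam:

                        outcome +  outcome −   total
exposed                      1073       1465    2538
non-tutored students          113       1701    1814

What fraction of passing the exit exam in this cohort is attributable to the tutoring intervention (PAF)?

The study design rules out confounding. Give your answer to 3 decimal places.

PAF ≈ 0.771

p₁ = P(outcome | exposed) = 1073/2538 = 0.42277
p₀ = P(outcome | unexposed) = 113/1814 = 0.062293
Exposure prevalence π = 2538/4352 = 0.58318; overall risk P(Y=1) = 0.27252.
Under exogeneity, PAF = [P(Y=1) − p₀]/P(Y=1).
PAF = (0.27252 − 0.062293) / 0.27252 ≈ 0.7714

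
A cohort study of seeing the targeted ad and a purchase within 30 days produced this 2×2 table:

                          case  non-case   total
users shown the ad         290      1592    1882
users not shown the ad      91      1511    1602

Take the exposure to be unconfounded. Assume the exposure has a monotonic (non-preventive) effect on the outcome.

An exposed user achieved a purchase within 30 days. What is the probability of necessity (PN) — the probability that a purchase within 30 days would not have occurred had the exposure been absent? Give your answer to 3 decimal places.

PN ≈ 0.631

p₁ = P(outcome | exposed) = 290/1882 = 0.15409
p₀ = P(outcome | unexposed) = 91/1602 = 0.056804
Under exogeneity and monotonicity, PN = (p₁ − p₀) / p₁.
PN = (0.15409 − 0.056804) / 0.15409 = 0.097287 / 0.15409 ≈ 0.6314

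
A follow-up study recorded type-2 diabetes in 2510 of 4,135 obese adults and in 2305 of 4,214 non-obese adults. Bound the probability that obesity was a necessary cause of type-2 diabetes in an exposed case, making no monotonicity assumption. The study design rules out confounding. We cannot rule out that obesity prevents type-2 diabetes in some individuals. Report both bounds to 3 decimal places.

0.099 ≤ PN ≤ 0.746

p₁ = P(outcome | exposed) = 2510/4135 = 0.60701
p₀ = P(outcome | unexposed) = 2305/4214 = 0.54699
Under exogeneity alone the bounds on PN are max{0,(p₁−p₀)/p₁} ≤ PN ≤ min{1,(1−p₀)/p₁}.
  lower = (p₁ − p₀)/p₁ = 0.060027 / 0.60701 ≈ 0.0989
  upper = min{1, (1 − p₀)/p₁} = 0.45301 / 0.60701 ≈ 0.7463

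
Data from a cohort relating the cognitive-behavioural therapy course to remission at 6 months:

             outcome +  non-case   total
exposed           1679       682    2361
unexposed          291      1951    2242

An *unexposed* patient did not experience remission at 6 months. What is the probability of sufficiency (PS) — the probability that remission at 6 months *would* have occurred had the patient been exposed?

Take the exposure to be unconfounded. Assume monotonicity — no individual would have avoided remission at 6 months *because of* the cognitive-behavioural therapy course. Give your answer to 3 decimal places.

p₁ = P(outcome | exposed) = 1679/2361 = 0.71114
p₀ = P(outcome | unexposed) = 291/2242 = 0.12979
Under exogeneity and monotonicity, PS = (p₁ − p₀)/(1 − p₀).
PS = (0.71114 − 0.12979) / 0.87021 ≈ 0.6681

PS ≈ 0.668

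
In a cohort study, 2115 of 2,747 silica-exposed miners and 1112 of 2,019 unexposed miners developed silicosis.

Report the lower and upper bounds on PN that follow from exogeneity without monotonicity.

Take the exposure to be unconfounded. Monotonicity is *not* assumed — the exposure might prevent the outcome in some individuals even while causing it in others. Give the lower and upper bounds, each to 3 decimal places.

p₁ = P(outcome | exposed) = 2115/2747 = 0.76993
p₀ = P(outcome | unexposed) = 1112/2019 = 0.55077
Under exogeneity alone the bounds on PN are max{0,(p₁−p₀)/p₁} ≤ PN ≤ min{1,(1−p₀)/p₁}.
  lower = (p₁ − p₀)/p₁ = 0.21916 / 0.76993 ≈ 0.2847
  upper = min{1, (1 − p₀)/p₁} = 0.44923 / 0.76993 ≈ 0.5835

0.285 ≤ PN ≤ 0.583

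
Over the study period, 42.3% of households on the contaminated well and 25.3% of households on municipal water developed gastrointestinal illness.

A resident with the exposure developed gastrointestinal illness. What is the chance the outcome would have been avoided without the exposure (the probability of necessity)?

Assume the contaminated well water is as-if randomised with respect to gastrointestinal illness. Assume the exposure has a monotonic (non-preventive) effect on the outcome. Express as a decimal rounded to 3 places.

p₁ = 0.423, p₀ = 0.253.
Under exogeneity and monotonicity, PN = (p₁ − p₀) / p₁.
PN = (0.423 − 0.253) / 0.423 = 0.17 / 0.423 ≈ 0.4019

PN ≈ 0.402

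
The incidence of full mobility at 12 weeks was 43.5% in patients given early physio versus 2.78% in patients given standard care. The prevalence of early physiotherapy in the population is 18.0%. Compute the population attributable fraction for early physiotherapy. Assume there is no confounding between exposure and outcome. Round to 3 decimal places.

p₁ = 0.435, p₀ = 0.0278.
Overall risk P(Y=1) = π·p₁ + (1−π)·p₀ = 0.18×0.435 + 0.82×0.0278 = 0.1011.
Under exogeneity, PAF = [P(Y=1) − p₀] / P(Y=1).
PAF = (0.1011 − 0.0278) / 0.1011 ≈ 0.7250

PAF ≈ 0.725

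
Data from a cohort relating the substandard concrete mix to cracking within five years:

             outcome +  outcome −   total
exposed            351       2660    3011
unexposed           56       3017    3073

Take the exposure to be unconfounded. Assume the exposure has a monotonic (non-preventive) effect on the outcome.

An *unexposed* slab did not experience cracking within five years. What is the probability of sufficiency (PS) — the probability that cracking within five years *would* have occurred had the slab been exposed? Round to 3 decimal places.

p₁ = P(outcome | exposed) = 351/3011 = 0.11657
p₀ = P(outcome | unexposed) = 56/3073 = 0.018223
Under exogeneity and monotonicity, PS = (p₁ − p₀) / (1 − p₀).
PS = (0.11657 − 0.018223) / (1 − 0.018223) = 0.098349 / 0.98178 ≈ 0.1002

PS ≈ 0.100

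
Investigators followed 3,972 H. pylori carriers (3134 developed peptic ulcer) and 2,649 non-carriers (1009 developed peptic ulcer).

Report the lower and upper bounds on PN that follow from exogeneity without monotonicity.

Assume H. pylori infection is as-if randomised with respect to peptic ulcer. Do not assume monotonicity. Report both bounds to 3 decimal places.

p₁ = P(outcome | exposed) = 3134/3972 = 0.78902
p₀ = P(outcome | unexposed) = 1009/2649 = 0.3809
Under exogeneity alone the bounds on PN are max{0,(p₁−p₀)/p₁} ≤ PN ≤ min{1,(1−p₀)/p₁}.
  lower = (p₁ − p₀)/p₁ = 0.40812 / 0.78902 ≈ 0.5173
  upper = min{1, (1 − p₀)/p₁} = 0.6191 / 0.78902 ≈ 0.7846

0.517 ≤ PN ≤ 0.785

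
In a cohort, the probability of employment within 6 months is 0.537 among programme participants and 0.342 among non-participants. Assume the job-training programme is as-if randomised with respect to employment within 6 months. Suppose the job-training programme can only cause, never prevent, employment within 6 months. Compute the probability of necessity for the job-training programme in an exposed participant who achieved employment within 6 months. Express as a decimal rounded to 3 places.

PN ≈ 0.363

Let p₁ = 0.537, p₀ = 0.342.
Under exogeneity and monotonicity, PN = (p₁ − p₀) / p₁.
PN = (0.537 − 0.342) / 0.537 = 0.195 / 0.537 ≈ 0.3631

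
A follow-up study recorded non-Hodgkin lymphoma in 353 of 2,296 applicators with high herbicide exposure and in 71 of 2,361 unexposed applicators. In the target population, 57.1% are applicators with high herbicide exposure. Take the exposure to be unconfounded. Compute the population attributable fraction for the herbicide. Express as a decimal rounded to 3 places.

p₁ = P(outcome | exposed) = 353/2296 = 0.15375
p₀ = P(outcome | unexposed) = 71/2361 = 0.030072
Overall risk P(Y=1) = π·p₁ + (1−π)·p₀ = 0.571×0.15375 + 0.429×0.030072 = 0.10069.
Under exogeneity, PAF = [P(Y=1) − p₀] / P(Y=1).
PAF = (0.10069 − 0.030072) / 0.10069 ≈ 0.7013

PAF ≈ 0.701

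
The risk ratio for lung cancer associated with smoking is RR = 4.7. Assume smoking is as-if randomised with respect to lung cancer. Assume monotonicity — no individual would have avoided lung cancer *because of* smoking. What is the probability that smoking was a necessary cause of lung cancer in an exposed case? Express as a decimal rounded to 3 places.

Under exogeneity and monotonicity, PN = (RR − 1) / RR = 1 − 1/RR.
PN = (4.7 − 1) / 4.7 = 3.7 / 4.7 ≈ 0.7872

PN ≈ 0.787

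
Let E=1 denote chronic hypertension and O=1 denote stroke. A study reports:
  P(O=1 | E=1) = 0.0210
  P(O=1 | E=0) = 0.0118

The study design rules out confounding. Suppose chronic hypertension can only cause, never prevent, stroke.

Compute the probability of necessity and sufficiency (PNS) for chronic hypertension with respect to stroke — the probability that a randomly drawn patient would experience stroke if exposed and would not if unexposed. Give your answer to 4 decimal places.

PNS ≈ 0.0092

Let p₁ = 0.021, p₀ = 0.0118.
Under exogeneity and monotonicity, PNS = p₁ − p₀.
PNS = 0.021 − 0.0118 = 0.0092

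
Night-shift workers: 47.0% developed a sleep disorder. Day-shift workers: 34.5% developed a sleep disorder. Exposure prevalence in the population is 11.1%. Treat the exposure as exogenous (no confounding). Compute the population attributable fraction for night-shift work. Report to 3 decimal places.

p₁ = 0.47, p₀ = 0.345.
Overall risk P(Y=1) = π·p₁ + (1−π)·p₀ = 0.111×0.47 + 0.889×0.345 = 0.35887.
Under exogeneity, PAF = [P(Y=1) − p₀] / P(Y=1).
PAF = (0.35887 − 0.345) / 0.35887 ≈ 0.0387

PAF ≈ 0.039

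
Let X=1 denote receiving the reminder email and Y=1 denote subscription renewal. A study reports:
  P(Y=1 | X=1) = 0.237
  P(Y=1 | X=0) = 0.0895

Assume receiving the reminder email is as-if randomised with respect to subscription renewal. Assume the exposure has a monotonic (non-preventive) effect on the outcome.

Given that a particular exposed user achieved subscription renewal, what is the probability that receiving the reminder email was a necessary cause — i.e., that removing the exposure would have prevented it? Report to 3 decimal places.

Let p₁ = 0.237, p₀ = 0.0895.
Under exogeneity and monotonicity, PN = (p₁ − p₀) / p₁.
PN = (0.237 − 0.0895) / 0.237 = 0.1475 / 0.237 ≈ 0.6224

PN ≈ 0.622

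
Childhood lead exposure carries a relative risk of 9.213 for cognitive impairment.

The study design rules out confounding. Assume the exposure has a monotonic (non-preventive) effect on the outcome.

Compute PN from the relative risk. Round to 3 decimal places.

Under exogeneity and monotonicity, PN = (RR − 1) / RR = 1 − 1/RR.
PN = (9.213 − 1) / 9.213 = 8.213 / 9.213 ≈ 0.8915

PN ≈ 0.891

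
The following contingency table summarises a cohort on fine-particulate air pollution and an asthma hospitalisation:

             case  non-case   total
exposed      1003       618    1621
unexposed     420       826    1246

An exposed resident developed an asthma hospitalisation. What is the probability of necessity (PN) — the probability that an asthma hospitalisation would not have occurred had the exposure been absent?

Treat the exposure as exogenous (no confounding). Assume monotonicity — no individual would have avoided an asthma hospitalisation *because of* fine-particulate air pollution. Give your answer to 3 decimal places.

p₁ = P(outcome | exposed) = 1003/1621 = 0.61875
p₀ = P(outcome | unexposed) = 420/1246 = 0.33708
Under exogeneity and monotonicity, PN = (p₁ − p₀) / p₁.
PN = (0.61875 − 0.33708) / 0.61875 = 0.28168 / 0.61875 ≈ 0.4552

PN ≈ 0.455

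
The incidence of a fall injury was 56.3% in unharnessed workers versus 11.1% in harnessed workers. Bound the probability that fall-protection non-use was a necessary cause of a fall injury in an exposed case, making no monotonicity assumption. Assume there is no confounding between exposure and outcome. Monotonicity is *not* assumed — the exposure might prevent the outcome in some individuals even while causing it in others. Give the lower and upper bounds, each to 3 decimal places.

0.803 ≤ PN ≤ 1.000

p₁ = 0.563, p₀ = 0.111.
Under exogeneity alone the bounds on PN are max{0,(p₁−p₀)/p₁} ≤ PN ≤ min{1,(1−p₀)/p₁}.
  lower = (p₁ − p₀)/p₁ = 0.452 / 0.563 ≈ 0.8028
  upper = min{1, (1 − p₀)/p₁} = 0.889 / 0.563 ≈ 1.5790 → capped at 1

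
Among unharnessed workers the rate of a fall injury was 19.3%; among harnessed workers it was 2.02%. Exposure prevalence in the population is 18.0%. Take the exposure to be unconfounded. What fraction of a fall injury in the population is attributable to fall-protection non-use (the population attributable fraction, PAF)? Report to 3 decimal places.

PAF ≈ 0.606

p₁ = 0.193, p₀ = 0.0202.
Overall risk P(Y=1) = π·p₁ + (1−π)·p₀ = 0.18×0.193 + 0.82×0.0202 = 0.051304.
Under exogeneity, PAF = [P(Y=1) − p₀] / P(Y=1).
PAF = (0.051304 − 0.0202) / 0.051304 ≈ 0.6063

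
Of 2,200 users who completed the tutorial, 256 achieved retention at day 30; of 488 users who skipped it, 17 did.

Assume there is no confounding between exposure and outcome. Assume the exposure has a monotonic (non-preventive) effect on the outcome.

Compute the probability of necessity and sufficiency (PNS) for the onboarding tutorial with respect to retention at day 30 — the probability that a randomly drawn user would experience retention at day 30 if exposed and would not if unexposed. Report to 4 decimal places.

p₁ = P(outcome | exposed) = 256/2200 = 0.11636
p₀ = P(outcome | unexposed) = 17/488 = 0.034836
Under exogeneity and monotonicity, PNS = p₁ − p₀.
PNS = 0.11636 − 0.034836 = 0.081528

PNS ≈ 0.0815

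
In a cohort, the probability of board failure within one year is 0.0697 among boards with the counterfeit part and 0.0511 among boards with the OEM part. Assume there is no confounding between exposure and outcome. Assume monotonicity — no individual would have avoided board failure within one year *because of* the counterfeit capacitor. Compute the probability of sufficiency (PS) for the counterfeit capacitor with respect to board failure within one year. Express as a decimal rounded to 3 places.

PS ≈ 0.020

Let p₁ = 0.0697, p₀ = 0.0511.
Under exogeneity and monotonicity, PS = (p₁ − p₀) / (1 − p₀).
PS = (0.0697 − 0.0511) / (1 − 0.0511) = 0.0186 / 0.9489 ≈ 0.0196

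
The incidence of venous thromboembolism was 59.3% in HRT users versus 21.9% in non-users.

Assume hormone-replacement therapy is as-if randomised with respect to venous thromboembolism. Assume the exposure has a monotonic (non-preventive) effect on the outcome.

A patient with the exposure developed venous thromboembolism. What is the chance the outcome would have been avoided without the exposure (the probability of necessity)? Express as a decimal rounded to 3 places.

PN ≈ 0.631

p₁ = 0.593, p₀ = 0.219.
Under exogeneity and monotonicity, PN = (p₁ − p₀) / p₁.
PN = (0.593 − 0.219) / 0.593 = 0.374 / 0.593 ≈ 0.6307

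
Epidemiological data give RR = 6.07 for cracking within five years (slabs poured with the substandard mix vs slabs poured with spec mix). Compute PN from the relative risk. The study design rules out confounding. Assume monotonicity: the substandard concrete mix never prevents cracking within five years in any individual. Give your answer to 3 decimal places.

PN ≈ 0.835

Under exogeneity and monotonicity, PN = (RR − 1) / RR = 1 − 1/RR.
PN = (6.07 − 1) / 6.07 = 5.07 / 6.07 ≈ 0.8353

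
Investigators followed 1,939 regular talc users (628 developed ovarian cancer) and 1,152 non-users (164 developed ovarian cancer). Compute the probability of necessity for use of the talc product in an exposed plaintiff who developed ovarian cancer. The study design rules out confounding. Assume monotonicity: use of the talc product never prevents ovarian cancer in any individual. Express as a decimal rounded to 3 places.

p₁ = P(outcome | exposed) = 628/1939 = 0.32388
p₀ = P(outcome | unexposed) = 164/1152 = 0.14236
Under exogeneity and monotonicity, PN = (p₁ − p₀) / p₁.
PN = (0.32388 − 0.14236) / 0.32388 = 0.18152 / 0.32388 ≈ 0.5604

PN ≈ 0.560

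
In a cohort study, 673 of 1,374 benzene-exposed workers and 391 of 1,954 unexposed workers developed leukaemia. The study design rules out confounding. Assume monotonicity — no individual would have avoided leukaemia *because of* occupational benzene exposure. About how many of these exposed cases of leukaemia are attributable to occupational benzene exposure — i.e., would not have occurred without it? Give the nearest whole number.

p₁ = P(outcome | exposed) = 673/1374 = 0.48981
p₀ = P(outcome | unexposed) = 391/1954 = 0.2001
PN = (p₁ − p₀)/p₁ = (0.48981 − 0.2001) / 0.48981 ≈ 0.59147.
Attributable cases ≈ PN × (exposed cases) = 0.59147 × 673 ≈ 398.06.

about 398 cases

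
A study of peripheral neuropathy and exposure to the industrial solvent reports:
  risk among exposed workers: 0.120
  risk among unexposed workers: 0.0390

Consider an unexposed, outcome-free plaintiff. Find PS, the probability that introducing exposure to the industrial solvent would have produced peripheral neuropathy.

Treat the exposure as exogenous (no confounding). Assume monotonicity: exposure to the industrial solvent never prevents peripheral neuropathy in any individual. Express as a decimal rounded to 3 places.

PS ≈ 0.084

Let p₁ = 0.12, p₀ = 0.039.
Under exogeneity and monotonicity, PS = (p₁ − p₀) / (1 − p₀).
PS = (0.12 − 0.039) / (1 − 0.039) = 0.081 / 0.961 ≈ 0.0843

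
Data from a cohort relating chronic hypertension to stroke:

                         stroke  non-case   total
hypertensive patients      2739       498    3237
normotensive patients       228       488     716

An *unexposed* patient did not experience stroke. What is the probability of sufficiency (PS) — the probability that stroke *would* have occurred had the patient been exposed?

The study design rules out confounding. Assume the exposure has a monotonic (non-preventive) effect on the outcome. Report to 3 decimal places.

p₁ = P(outcome | exposed) = 2739/3237 = 0.84615
p₀ = P(outcome | unexposed) = 228/716 = 0.31844
Under exogeneity and monotonicity, PS = (p₁ − p₀)/(1 − p₀).
PS = (0.84615 − 0.31844) / 0.68156 ≈ 0.7743

PS ≈ 0.774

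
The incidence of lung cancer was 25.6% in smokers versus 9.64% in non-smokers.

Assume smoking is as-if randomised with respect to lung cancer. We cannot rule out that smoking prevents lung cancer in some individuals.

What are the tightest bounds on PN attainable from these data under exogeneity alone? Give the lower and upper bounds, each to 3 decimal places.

p₁ = 0.256, p₀ = 0.0964.
Under exogeneity alone the bounds on PN are max{0,(p₁−p₀)/p₁} ≤ PN ≤ min{1,(1−p₀)/p₁}.
  lower = (p₁ − p₀)/p₁ = 0.1596 / 0.256 ≈ 0.6234
  upper = min{1, (1 − p₀)/p₁} = 0.9036 / 0.256 ≈ 3.5297 → capped at 1

0.623 ≤ PN ≤ 1.000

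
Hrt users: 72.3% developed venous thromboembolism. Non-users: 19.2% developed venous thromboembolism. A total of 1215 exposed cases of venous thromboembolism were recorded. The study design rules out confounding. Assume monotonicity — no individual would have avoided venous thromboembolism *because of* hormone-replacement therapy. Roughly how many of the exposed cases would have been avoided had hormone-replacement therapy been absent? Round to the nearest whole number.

about 892 cases

p₁ = 0.723, p₀ = 0.192.
PN = (p₁ − p₀)/p₁ = (0.723 − 0.192) / 0.723 ≈ 0.73444.
Attributable cases ≈ PN × (exposed cases) = 0.73444 × 1215 ≈ 892.34.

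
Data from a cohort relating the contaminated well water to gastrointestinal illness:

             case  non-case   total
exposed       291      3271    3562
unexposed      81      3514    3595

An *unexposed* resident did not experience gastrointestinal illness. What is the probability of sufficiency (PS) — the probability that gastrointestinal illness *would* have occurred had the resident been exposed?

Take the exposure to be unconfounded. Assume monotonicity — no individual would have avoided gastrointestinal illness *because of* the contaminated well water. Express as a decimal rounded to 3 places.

p₁ = P(outcome | exposed) = 291/3562 = 0.081696
p₀ = P(outcome | unexposed) = 81/3595 = 0.022531
Under exogeneity and monotonicity, PS = (p₁ − p₀) / (1 − p₀).
PS = (0.081696 − 0.022531) / (1 − 0.022531) = 0.059164 / 0.97747 ≈ 0.0605

PS ≈ 0.061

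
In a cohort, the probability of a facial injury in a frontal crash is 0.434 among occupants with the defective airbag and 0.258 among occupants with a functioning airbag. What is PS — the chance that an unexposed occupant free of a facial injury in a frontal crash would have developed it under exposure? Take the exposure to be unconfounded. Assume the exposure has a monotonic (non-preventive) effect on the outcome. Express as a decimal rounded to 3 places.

PS ≈ 0.237

Let p₁ = 0.434, p₀ = 0.258.
Under exogeneity and monotonicity, PS = (p₁ − p₀) / (1 − p₀).
PS = (0.434 − 0.258) / (1 − 0.258) = 0.176 / 0.742 ≈ 0.2372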